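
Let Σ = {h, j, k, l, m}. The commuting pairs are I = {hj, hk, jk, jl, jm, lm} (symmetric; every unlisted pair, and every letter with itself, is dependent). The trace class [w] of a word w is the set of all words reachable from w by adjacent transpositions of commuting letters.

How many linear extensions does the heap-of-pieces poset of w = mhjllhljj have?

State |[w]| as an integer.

drop 0:m onto floor
drop 1:h onto {0:m}
drop 2:j onto floor
drop 3:l onto {1:h}
drop 4:l onto {3:l}
drop 5:h onto {4:l}
drop 6:l onto {5:h}
drop 7:j onto {2:j}
drop 8:j onto {7:j}
ground layer = {0:m, 2:j}
drop-orders for the pieces not yet dropped (sum over which currently-grounded one goes next):
  1 to go: {6} 1  {8} 1
  2 to go: {5,6} 1  {6,8} 2  {7,8} 1
  3 to go: {2,7,8} 1  {4,5,6} 1  {5,6,8} 3  {6,7,8} 3
  4 to go: {2,6,7,8} 4  {3,4,5,6} 1  {4,5,6,8} 4  {5,6,7,8} 6
  5 to go: {1,3,4,5,6} 1  {2,5,6,7,8} 10  {3,4,5,6,8} 5  {4,5,6,7,8} 10
  6 to go: {0,1,3,4,5,6} 1  {1,3,4,5,6,8} 6  {2,4,5,6,7,8} 20  {3,4,5,6,7,8} 15
  7 to go: {0,1,3,4,5,6,8} 7  {1,3,4,5,6,7,8} 21  {2,3,4,5,6,7,8} 35
  if 0:m drops first: 56 orders
  if 2:j drops first: 28 orders
heap linearizations: 84

84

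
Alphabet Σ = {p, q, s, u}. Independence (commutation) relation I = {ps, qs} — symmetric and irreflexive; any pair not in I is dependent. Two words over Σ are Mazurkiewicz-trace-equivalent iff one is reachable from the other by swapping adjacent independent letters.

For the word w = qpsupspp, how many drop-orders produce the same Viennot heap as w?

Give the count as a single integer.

12

0(q) covers ∅
1(p) covers 0:q
2(s) covers ∅
3(u) covers 1:p, 2:s
4(p) covers 3:u
5(s) covers 3:u
6(p) covers 4:p
7(p) covers 6:p
floor of heap: 0:q, 2:s
completions by unplaced set U, small U first (add the entries for U minus each lowest piece of U):
  |U|=1: {5}:1  {7}:1
  |U|=2: {5,7}:2  {6,7}:1
  |U|=3: {4,6,7}:1  {5,6,7}:3
  |U|=4: {4,5,6,7}:4
  |U|=5: {3,4,5,6,7}:4
  |U|=6: {1,3,4,5,6,7}:4  {2,3,4,5,6,7}:4
  start at 0(q): 8
  start at 2(s): 4
sum over floor = 12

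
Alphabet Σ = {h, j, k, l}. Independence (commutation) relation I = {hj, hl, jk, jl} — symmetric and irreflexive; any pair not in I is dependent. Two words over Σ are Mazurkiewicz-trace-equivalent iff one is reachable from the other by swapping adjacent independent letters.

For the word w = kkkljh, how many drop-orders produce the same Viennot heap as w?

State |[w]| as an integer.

12

drop 0:k onto floor
drop 1:k onto {0:k}
drop 2:k onto {1:k}
drop 3:l onto {2:k}
drop 4:j onto floor
drop 5:h onto {2:k}
ground layer = {0:k, 4:j}
drop-orders for the pieces not yet dropped (sum over which currently-grounded one goes next):
  1 to go: {3} 1  {4} 1  {5} 1
  2 to go: {3,4} 2  {3,5} 2  {4,5} 2
  3 to go: {2,3,5} 2  {3,4,5} 6
  4 to go: {1,2,3,5} 2  {2,3,4,5} 8
  if 0:k drops first: 10 orders
  if 4:j drops first: 2 orders
heap linearizations: 12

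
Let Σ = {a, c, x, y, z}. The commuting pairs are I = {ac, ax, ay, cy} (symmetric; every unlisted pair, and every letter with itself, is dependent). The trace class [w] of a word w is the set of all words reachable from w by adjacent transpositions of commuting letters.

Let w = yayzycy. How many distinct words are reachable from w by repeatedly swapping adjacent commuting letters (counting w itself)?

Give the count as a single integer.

9

0(y) covers ∅
1(a) covers ∅
2(y) covers 0:y
3(z) covers 1:a, 2:y
4(y) covers 3:z
5(c) covers 3:z
6(y) covers 4:y
floor of heap: 0:y, 1:a
completions by unplaced set U, small U first (add the entries for U minus each lowest piece of U):
  |U|=1: {5}:1  {6}:1
  |U|=2: {4,6}:1  {5,6}:2
  |U|=3: {4,5,6}:3
  |U|=4: {3,4,5,6}:3
  |U|=5: {1,3,4,5,6}:3  {2,3,4,5,6}:3
  start at 0(y): 6
  start at 1(a): 3
sum over floor = 9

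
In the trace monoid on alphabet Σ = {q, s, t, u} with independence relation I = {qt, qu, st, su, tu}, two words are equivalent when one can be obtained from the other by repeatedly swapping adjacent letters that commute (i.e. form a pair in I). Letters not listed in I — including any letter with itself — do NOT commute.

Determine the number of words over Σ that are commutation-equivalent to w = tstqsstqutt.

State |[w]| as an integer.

drop 0:t onto floor
drop 1:s onto floor
drop 2:t onto {0:t}
drop 3:q onto {1:s}
drop 4:s onto {3:q}
drop 5:s onto {4:s}
drop 6:t onto {2:t}
drop 7:q onto {5:s}
drop 8:u onto floor
drop 9:t onto {6:t}
drop 10:t onto {9:t}
ground layer = {0:t, 1:s, 8:u}
drop-orders for the pieces not yet dropped (sum over which currently-grounded one goes next):
  1 to go: {7} 1  {8} 1  {10} 1
  2 to go: {5,7} 1  {7,8} 2  {7,10} 2  {8,10} 2  {9,10} 1
  3 to go: {4,5,7} 1  {5,7,8} 3  {5,7,10} 3  {6,9,10} 1  {7,8,10} 6  {7,9,10} 3  {8,9,10} 3
  4 to go: {2,6,9,10} 1  {3,4,5,7} 1  {4,5,7,8} 4  {4,5,7,10} 4  {5,7,8,10} 12  {5,7,9,10} 6  {6,7,9,10} 4  {6,8,9,10} 4  {7,8,9,10} 12
  5 to go: {0,2,6,9,10} 1  {1,3,4,5,7} 1  {2,6,7,9,10} 5  {2,6,8,9,10} 5  {3,4,5,7,8} 5  {3,4,5,7,10} 5  {4,5,7,8,10} 20  {4,5,7,9,10} 10  {5,6,7,9,10} 10  {5,7,8,9,10} 30  {6,7,8,9,10} 20
  6 to go: {0,2,6,7,9,10} 6  {0,2,6,8,9,10} 6  {1,3,4,5,7,8} 6  {1,3,4,5,7,10} 6  {2,5,6,7,9,10} 15  {2,6,7,8,9,10} 30  {3,4,5,7,8,10} 30  {3,4,5,7,9,10} 15  {4,5,6,7,9,10} 20  {4,5,7,8,9,10} 60  {5,6,7,8,9,10} 60
  7 to go: {0,2,5,6,7,9,10} 21  {0,2,6,7,8,9,10} 42  {1,3,4,5,7,8,10} 42  {1,3,4,5,7,9,10} 21  {2,4,5,6,7,9,10} 35  {2,5,6,7,8,9,10} 105  {3,4,5,6,7,9,10} 35  {3,4,5,7,8,9,10} 105  {4,5,6,7,8,9,10} 140
  8 to go: {0,2,4,5,6,7,9,10} 56  {0,2,5,6,7,8,9,10} 168  {1,3,4,5,6,7,9,10} 56  {1,3,4,5,7,8,9,10} 168  {2,3,4,5,6,7,9,10} 70  {2,4,5,6,7,8,9,10} 280  {3,4,5,6,7,8,9,10} 280
  9 to go: {0,2,3,4,5,6,7,9,10} 126  {0,2,4,5,6,7,8,9,10} 504  {1,2,3,4,5,6,7,9,10} 126  {1,3,4,5,6,7,8,9,10} 504  {2,3,4,5,6,7,8,9,10} 630
  if 0:t drops first: 1260 orders
  if 1:s drops first: 1260 orders
  if 8:u drops first: 252 orders
heap linearizations: 2772

2772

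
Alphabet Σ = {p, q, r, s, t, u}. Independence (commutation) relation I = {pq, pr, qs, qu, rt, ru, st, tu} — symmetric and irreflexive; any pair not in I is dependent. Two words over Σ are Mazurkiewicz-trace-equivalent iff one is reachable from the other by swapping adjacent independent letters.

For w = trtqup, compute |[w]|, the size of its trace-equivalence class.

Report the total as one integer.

30

piece 0:t — minimal
piece 1:r — minimal
piece 2:t rests on {0:t}
piece 3:q rests on {1:r, 2:t}
piece 4:u — minimal
piece 5:p rests on {2:t, 4:u}
minimal pieces: {0:t, 1:r, 4:u}
ways to finish when only these pieces remain (= sum over removing one remaining piece with nothing left below it):
  1 left: {3}→1  {5}→1
  2 left: {1,3}→1  {3,5}→2  {4,5}→1
  3 left: {1,3,5}→3  {2,3,5}→2  {3,4,5}→3
  4 left: {0,2,3,5}→2  {1,2,3,5}→5  {1,3,4,5}→6  {2,3,4,5}→5
  placing 0:t first → 16 extensions
  placing 1:r first → 7 extensions
  placing 4:u first → 7 extensions
total linear extensions = 30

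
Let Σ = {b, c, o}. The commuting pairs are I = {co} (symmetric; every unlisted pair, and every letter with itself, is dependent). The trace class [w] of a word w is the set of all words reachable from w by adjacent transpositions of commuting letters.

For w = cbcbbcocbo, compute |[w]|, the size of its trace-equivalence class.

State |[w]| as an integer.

3

piece 0:c — minimal
piece 1:b rests on {0:c}
piece 2:c rests on {1:b}
piece 3:b rests on {2:c}
piece 4:b rests on {3:b}
piece 5:c rests on {4:b}
piece 6:o rests on {4:b}
piece 7:c rests on {5:c}
piece 8:b rests on {6:o, 7:c}
piece 9:o rests on {8:b}
minimal pieces: {0:c}
ways to finish when only these pieces remain (= sum over removing one remaining piece with nothing left below it):
  1 left: {9}→1
  2 left: {8,9}→1
  3 left: {6,8,9}→1  {7,8,9}→1
  4 left: {5,7,8,9}→1  {6,7,8,9}→2
  5 left: {5,6,7,8,9}→3
  6 left: {4,5,6,7,8,9}→3
  7 left: {3,4,5,6,7,8,9}→3
  8 left: {2,3,4,5,6,7,8,9}→3
  placing 0:c first → 3 extensions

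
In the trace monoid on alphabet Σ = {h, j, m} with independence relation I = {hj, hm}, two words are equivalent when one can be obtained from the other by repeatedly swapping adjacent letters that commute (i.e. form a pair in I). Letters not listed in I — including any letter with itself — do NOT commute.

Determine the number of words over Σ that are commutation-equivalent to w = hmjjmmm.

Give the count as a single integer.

7

drop 0:h onto floor
drop 1:m onto floor
drop 2:j onto {1:m}
drop 3:j onto {2:j}
drop 4:m onto {3:j}
drop 5:m onto {4:m}
drop 6:m onto {5:m}
ground layer = {0:h, 1:m}
drop-orders for the pieces not yet dropped (sum over which currently-grounded one goes next):
  1 to go: {0} 1  {6} 1
  2 to go: {0,6} 2  {5,6} 1
  3 to go: {0,5,6} 3  {4,5,6} 1
  4 to go: {0,4,5,6} 4  {3,4,5,6} 1
  5 to go: {0,3,4,5,6} 5  {2,3,4,5,6} 1
  if 0:h drops first: 1 orders
  if 1:m drops first: 6 orders
heap linearizations: 7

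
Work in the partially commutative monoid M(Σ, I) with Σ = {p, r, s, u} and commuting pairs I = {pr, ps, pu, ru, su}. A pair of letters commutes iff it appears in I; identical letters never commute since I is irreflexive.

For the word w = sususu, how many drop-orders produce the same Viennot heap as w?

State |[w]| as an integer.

20

drop 0:s onto floor
drop 1:u onto floor
drop 2:s onto {0:s}
drop 3:u onto {1:u}
drop 4:s onto {2:s}
drop 5:u onto {3:u}
ground layer = {0:s, 1:u}
drop-orders for the pieces not yet dropped (sum over which currently-grounded one goes next):
  1 to go: {4} 1  {5} 1
  2 to go: {2,4} 1  {3,5} 1  {4,5} 2
  3 to go: {0,2,4} 1  {1,3,5} 1  {2,4,5} 3  {3,4,5} 3
  4 to go: {0,2,4,5} 4  {1,3,4,5} 4  {2,3,4,5} 6
  if 0:s drops first: 10 orders
  if 1:u drops first: 10 orders
heap linearizations: 20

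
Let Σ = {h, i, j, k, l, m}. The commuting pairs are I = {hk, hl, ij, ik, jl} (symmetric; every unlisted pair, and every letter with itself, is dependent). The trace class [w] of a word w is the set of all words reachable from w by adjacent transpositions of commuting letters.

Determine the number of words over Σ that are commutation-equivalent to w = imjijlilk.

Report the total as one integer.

15

drop 0:i onto floor
drop 1:m onto {0:i}
drop 2:j onto {1:m}
drop 3:i onto {1:m}
drop 4:j onto {2:j}
drop 5:l onto {3:i}
drop 6:i onto {5:l}
drop 7:l onto {6:i}
drop 8:k onto {4:j, 7:l}
ground layer = {0:i}
drop-orders for the pieces not yet dropped (sum over which currently-grounded one goes next):
  1 to go: {8} 1
  2 to go: {4,8} 1  {7,8} 1
  3 to go: {2,4,8} 1  {4,7,8} 2  {6,7,8} 1
  4 to go: {2,4,7,8} 3  {4,6,7,8} 3  {5,6,7,8} 1
  5 to go: {2,4,6,7,8} 6  {3,5,6,7,8} 1  {4,5,6,7,8} 4
  6 to go: {2,4,5,6,7,8} 10  {3,4,5,6,7,8} 5
  7 to go: {2,3,4,5,6,7,8} 15
  if 0:i drops first: 15 orders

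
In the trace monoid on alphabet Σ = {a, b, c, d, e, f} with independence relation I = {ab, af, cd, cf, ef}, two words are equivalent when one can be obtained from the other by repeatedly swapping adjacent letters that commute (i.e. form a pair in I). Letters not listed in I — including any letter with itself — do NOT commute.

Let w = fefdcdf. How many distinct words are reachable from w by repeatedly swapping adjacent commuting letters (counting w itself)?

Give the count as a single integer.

15

drop 0:f onto floor
drop 1:e onto floor
drop 2:f onto {0:f}
drop 3:d onto {1:e, 2:f}
drop 4:c onto {1:e}
drop 5:d onto {3:d}
drop 6:f onto {5:d}
ground layer = {0:f, 1:e}
drop-orders for the pieces not yet dropped (sum over which currently-grounded one goes next):
  1 to go: {4} 1  {6} 1
  2 to go: {4,6} 2  {5,6} 1
  3 to go: {3,5,6} 1  {4,5,6} 3
  4 to go: {2,3,5,6} 1  {3,4,5,6} 4
  5 to go: {0,2,3,5,6} 1  {1,3,4,5,6} 4  {2,3,4,5,6} 5
  if 0:f drops first: 9 orders
  if 1:e drops first: 6 orders
heap linearizations: 15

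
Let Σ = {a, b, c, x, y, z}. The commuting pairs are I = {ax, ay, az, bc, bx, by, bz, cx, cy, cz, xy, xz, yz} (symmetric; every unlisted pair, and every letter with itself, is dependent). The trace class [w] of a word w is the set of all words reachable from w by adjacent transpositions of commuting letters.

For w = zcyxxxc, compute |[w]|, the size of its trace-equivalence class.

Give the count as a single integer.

piece 0:z — minimal
piece 1:c — minimal
piece 2:y — minimal
piece 3:x — minimal
piece 4:x rests on {3:x}
piece 5:x rests on {4:x}
piece 6:c rests on {1:c}
minimal pieces: {0:z, 1:c, 2:y, 3:x}
ways to finish when only these pieces remain (= sum over removing one remaining piece with nothing left below it):
  1 left: {0}→1  {2}→1  {5}→1  {6}→1
  2 left: {0,2}→2  {0,5}→2  {0,6}→2  {1,6}→1  {2,5}→2  {2,6}→2  {4,5}→1  {5,6}→2
  3 left: {0,1,6}→3  {0,2,5}→6  {0,2,6}→6  {0,4,5}→3  {0,5,6}→6  {1,2,6}→3  {1,5,6}→3  {2,4,5}→3  {2,5,6}→6  {3,4,5}→1  {4,5,6}→3
  4 left: {0,1,2,6}→12  {0,1,5,6}→12  {0,2,4,5}→12  {0,2,5,6}→24  {0,3,4,5}→4  {0,4,5,6}→12  {1,2,5,6}→12  {1,4,5,6}→6  {2,3,4,5}→4  {2,4,5,6}→12  {3,4,5,6}→4
  5 left: {0,1,2,5,6}→60  {0,1,4,5,6}→30  {0,2,3,4,5}→20  {0,2,4,5,6}→60  {0,3,4,5,6}→20  {1,2,4,5,6}→30  {1,3,4,5,6}→10  {2,3,4,5,6}→20
  placing 0:z first → 60 extensions
  placing 1:c first → 120 extensions
  placing 2:y first → 60 extensions
  placing 3:x first → 180 extensions
total linear extensions = 420

420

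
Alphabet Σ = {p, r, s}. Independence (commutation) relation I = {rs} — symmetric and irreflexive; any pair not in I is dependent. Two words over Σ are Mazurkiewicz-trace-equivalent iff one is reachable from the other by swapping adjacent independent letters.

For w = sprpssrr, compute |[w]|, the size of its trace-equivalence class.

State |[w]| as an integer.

6

piece 0:s — minimal
piece 1:p rests on {0:s}
piece 2:r rests on {1:p}
piece 3:p rests on {2:r}
piece 4:s rests on {3:p}
piece 5:s rests on {4:s}
piece 6:r rests on {3:p}
piece 7:r rests on {6:r}
minimal pieces: {0:s}
ways to finish when only these pieces remain (= sum over removing one remaining piece with nothing left below it):
  1 left: {5}→1  {7}→1
  2 left: {4,5}→1  {5,7}→2  {6,7}→1
  3 left: {4,5,7}→3  {5,6,7}→3
  4 left: {4,5,6,7}→6
  5 left: {3,4,5,6,7}→6
  6 left: {2,3,4,5,6,7}→6
  placing 0:s first → 6 extensions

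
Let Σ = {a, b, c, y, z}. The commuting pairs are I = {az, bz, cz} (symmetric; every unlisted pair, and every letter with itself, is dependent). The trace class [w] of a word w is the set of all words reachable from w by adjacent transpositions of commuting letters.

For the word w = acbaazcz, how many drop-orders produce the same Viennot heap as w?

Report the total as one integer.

28

#0=a has no predecessor
#1=c depends on [0:a]
#2=b depends on [1:c]
#3=a depends on [2:b]
#4=a depends on [3:a]
#5=z has no predecessor
#6=c depends on [4:a]
#7=z depends on [5:z]
sources: [0:a, 5:z]
N(rest) = Σ N(rest − s) over sources s of rest; N(one piece) = 1:
  size 1 → [6]=1  [7]=1
  size 2 → [4,6]=1  [5,7]=1  [6,7]=2
  size 3 → [3,4,6]=1  [4,6,7]=3  [5,6,7]=3
  size 4 → [2,3,4,6]=1  [3,4,6,7]=4  [4,5,6,7]=6
  size 5 → [1,2,3,4,6]=1  [2,3,4,6,7]=5  [3,4,5,6,7]=10
  size 6 → [0,1,2,3,4,6]=1  [1,2,3,4,6,7]=6  [2,3,4,5,6,7]=15
  first=0(a) contributes 21
  first=5(z) contributes 7
|[w]| = 28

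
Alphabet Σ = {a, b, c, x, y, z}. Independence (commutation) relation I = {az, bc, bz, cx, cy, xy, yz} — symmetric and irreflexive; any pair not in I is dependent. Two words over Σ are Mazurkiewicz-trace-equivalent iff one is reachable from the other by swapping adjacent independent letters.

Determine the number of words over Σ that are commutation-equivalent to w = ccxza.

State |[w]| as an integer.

6

0(c) covers ∅
1(c) covers 0:c
2(x) covers ∅
3(z) covers 1:c, 2:x
4(a) covers 1:c, 2:x
floor of heap: 0:c, 2:x
completions by unplaced set U, small U first (add the entries for U minus each lowest piece of U):
  |U|=1: {3}:1  {4}:1
  |U|=2: {3,4}:2
  |U|=3: {1,3,4}:2  {2,3,4}:2
  start at 0(c): 4
  start at 2(x): 2
sum over floor = 6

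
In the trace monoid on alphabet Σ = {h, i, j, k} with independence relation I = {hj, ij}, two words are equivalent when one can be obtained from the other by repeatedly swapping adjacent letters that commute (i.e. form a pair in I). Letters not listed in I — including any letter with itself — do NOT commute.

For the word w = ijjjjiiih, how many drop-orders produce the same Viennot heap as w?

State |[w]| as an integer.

126

drop 0:i onto floor
drop 1:j onto floor
drop 2:j onto {1:j}
drop 3:j onto {2:j}
drop 4:j onto {3:j}
drop 5:i onto {0:i}
drop 6:i onto {5:i}
drop 7:i onto {6:i}
drop 8:h onto {7:i}
ground layer = {0:i, 1:j}
drop-orders for the pieces not yet dropped (sum over which currently-grounded one goes next):
  1 to go: {4} 1  {8} 1
  2 to go: {3,4} 1  {4,8} 2  {7,8} 1
  3 to go: {2,3,4} 1  {3,4,8} 3  {4,7,8} 3  {6,7,8} 1
  4 to go: {1,2,3,4} 1  {2,3,4,8} 4  {3,4,7,8} 6  {4,6,7,8} 4  {5,6,7,8} 1
  5 to go: {0,5,6,7,8} 1  {1,2,3,4,8} 5  {2,3,4,7,8} 10  {3,4,6,7,8} 10  {4,5,6,7,8} 5
  6 to go: {0,4,5,6,7,8} 6  {1,2,3,4,7,8} 15  {2,3,4,6,7,8} 20  {3,4,5,6,7,8} 15
  7 to go: {0,3,4,5,6,7,8} 21  {1,2,3,4,6,7,8} 35  {2,3,4,5,6,7,8} 35
  if 0:i drops first: 70 orders
  if 1:j drops first: 56 orders
heap linearizations: 126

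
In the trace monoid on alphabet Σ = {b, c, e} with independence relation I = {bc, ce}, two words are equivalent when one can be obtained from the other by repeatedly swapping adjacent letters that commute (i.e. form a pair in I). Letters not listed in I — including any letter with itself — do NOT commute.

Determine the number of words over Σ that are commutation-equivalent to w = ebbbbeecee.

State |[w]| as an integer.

piece 0:e — minimal
piece 1:b rests on {0:e}
piece 2:b rests on {1:b}
piece 3:b rests on {2:b}
piece 4:b rests on {3:b}
piece 5:e rests on {4:b}
piece 6:e rests on {5:e}
piece 7:c — minimal
piece 8:e rests on {6:e}
piece 9:e rests on {8:e}
minimal pieces: {0:e, 7:c}
ways to finish when only these pieces remain (= sum over removing one remaining piece with nothing left below it):
  1 left: {7}→1  {9}→1
  2 left: {7,9}→2  {8,9}→1
  3 left: {6,8,9}→1  {7,8,9}→3
  4 left: {5,6,8,9}→1  {6,7,8,9}→4
  5 left: {4,5,6,8,9}→1  {5,6,7,8,9}→5
  6 left: {3,4,5,6,8,9}→1  {4,5,6,7,8,9}→6
  7 left: {2,3,4,5,6,8,9}→1  {3,4,5,6,7,8,9}→7
  8 left: {1,2,3,4,5,6,8,9}→1  {2,3,4,5,6,7,8,9}→8
  placing 0:e first → 9 extensions
  placing 7:c first → 1 extensions
total linear extensions = 10

10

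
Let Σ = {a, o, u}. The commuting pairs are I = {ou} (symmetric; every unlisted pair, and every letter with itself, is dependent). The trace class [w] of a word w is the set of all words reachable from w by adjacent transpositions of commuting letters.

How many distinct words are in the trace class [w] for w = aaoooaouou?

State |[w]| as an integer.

6

piece 0:a — minimal
piece 1:a rests on {0:a}
piece 2:o rests on {1:a}
piece 3:o rests on {2:o}
piece 4:o rests on {3:o}
piece 5:a rests on {4:o}
piece 6:o rests on {5:a}
piece 7:u rests on {5:a}
piece 8:o rests on {6:o}
piece 9:u rests on {7:u}
minimal pieces: {0:a}
ways to finish when only these pieces remain (= sum over removing one remaining piece with nothing left below it):
  1 left: {8}→1  {9}→1
  2 left: {6,8}→1  {7,9}→1  {8,9}→2
  3 left: {6,8,9}→3  {7,8,9}→3
  4 left: {6,7,8,9}→6
  5 left: {5,6,7,8,9}→6
  6 left: {4,5,6,7,8,9}→6
  7 left: {3,4,5,6,7,8,9}→6
  8 left: {2,3,4,5,6,7,8,9}→6
  placing 0:a first → 6 extensions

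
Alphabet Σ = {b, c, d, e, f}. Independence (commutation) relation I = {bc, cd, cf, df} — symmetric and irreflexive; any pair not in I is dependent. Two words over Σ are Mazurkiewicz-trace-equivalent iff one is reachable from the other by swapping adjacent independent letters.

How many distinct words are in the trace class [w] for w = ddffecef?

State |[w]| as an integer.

#0=d has no predecessor
#1=d depends on [0:d]
#2=f has no predecessor
#3=f depends on [2:f]
#4=e depends on [1:d, 3:f]
#5=c depends on [4:e]
#6=e depends on [5:c]
#7=f depends on [6:e]
sources: [0:d, 2:f]
N(rest) = Σ N(rest − s) over sources s of rest; N(one piece) = 1:
  size 1 → [7]=1
  size 2 → [6,7]=1
  size 3 → [5,6,7]=1
  size 4 → [4,5,6,7]=1
  size 5 → [1,4,5,6,7]=1  [3,4,5,6,7]=1
  size 6 → [0,1,4,5,6,7]=1  [1,3,4,5,6,7]=2  [2,3,4,5,6,7]=1
  first=0(d) contributes 3
  first=2(f) contributes 3
|[w]| = 6

6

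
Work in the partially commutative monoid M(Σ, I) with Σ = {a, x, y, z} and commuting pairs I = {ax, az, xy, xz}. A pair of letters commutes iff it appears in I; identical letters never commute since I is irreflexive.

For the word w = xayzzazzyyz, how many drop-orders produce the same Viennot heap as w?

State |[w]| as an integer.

55

0(x) covers ∅
1(a) covers ∅
2(y) covers 1:a
3(z) covers 2:y
4(z) covers 3:z
5(a) covers 2:y
6(z) covers 4:z
7(z) covers 6:z
8(y) covers 5:a, 7:z
9(y) covers 8:y
10(z) covers 9:y
floor of heap: 0:x, 1:a
completions by unplaced set U, small U first (add the entries for U minus each lowest piece of U):
  |U|=1: {0}:1  {10}:1
  |U|=2: {0,10}:2  {9,10}:1
  |U|=3: {0,9,10}:3  {8,9,10}:1
  |U|=4: {0,8,9,10}:4  {5,8,9,10}:1  {7,8,9,10}:1
  |U|=5: {0,5,8,9,10}:5  {0,7,8,9,10}:5  {5,7,8,9,10}:2  {6,7,8,9,10}:1
  |U|=6: {0,5,7,8,9,10}:12  {0,6,7,8,9,10}:6  {4,6,7,8,9,10}:1  {5,6,7,8,9,10}:3
  |U|=7: {0,4,6,7,8,9,10}:7  {0,5,6,7,8,9,10}:21  {3,4,6,7,8,9,10}:1  {4,5,6,7,8,9,10}:4
  |U|=8: {0,3,4,6,7,8,9,10}:8  {0,4,5,6,7,8,9,10}:32  {3,4,5,6,7,8,9,10}:5
  |U|=9: {0,3,4,5,6,7,8,9,10}:45  {2,3,4,5,6,7,8,9,10}:5
  start at 0(x): 5
  start at 1(a): 50
sum over floor = 55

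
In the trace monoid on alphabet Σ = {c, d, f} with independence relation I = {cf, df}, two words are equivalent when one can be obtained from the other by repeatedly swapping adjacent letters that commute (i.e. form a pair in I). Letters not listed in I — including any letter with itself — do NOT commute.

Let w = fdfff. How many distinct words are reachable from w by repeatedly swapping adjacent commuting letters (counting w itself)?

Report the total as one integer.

5

0(f) covers ∅
1(d) covers ∅
2(f) covers 0:f
3(f) covers 2:f
4(f) covers 3:f
floor of heap: 0:f, 1:d
completions by unplaced set U, small U first (add the entries for U minus each lowest piece of U):
  |U|=1: {1}:1  {4}:1
  |U|=2: {1,4}:2  {3,4}:1
  |U|=3: {1,3,4}:3  {2,3,4}:1
  start at 0(f): 4
  start at 1(d): 1
sum over floor = 5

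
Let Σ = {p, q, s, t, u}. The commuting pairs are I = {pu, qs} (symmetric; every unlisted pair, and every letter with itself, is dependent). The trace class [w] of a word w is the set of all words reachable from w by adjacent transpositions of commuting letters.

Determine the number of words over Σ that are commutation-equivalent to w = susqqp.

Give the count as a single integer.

piece 0:s — minimal
piece 1:u rests on {0:s}
piece 2:s rests on {1:u}
piece 3:q rests on {1:u}
piece 4:q rests on {3:q}
piece 5:p rests on {2:s, 4:q}
minimal pieces: {0:s}
ways to finish when only these pieces remain (= sum over removing one remaining piece with nothing left below it):
  1 left: {5}→1
  2 left: {2,5}→1  {4,5}→1
  3 left: {2,4,5}→2  {3,4,5}→1
  4 left: {2,3,4,5}→3
  placing 0:s first → 3 extensions

3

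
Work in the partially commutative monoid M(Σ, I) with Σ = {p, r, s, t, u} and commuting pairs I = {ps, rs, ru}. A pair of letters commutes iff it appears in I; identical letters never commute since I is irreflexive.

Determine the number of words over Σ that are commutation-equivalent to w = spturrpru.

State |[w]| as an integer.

drop 0:s onto floor
drop 1:p onto floor
drop 2:t onto {0:s, 1:p}
drop 3:u onto {2:t}
drop 4:r onto {2:t}
drop 5:r onto {4:r}
drop 6:p onto {3:u, 5:r}
drop 7:r onto {6:p}
drop 8:u onto {6:p}
ground layer = {0:s, 1:p}
drop-orders for the pieces not yet dropped (sum over which currently-grounded one goes next):
  1 to go: {7} 1  {8} 1
  2 to go: {7,8} 2
  3 to go: {6,7,8} 2
  4 to go: {3,6,7,8} 2  {5,6,7,8} 2
  5 to go: {3,5,6,7,8} 4  {4,5,6,7,8} 2
  6 to go: {3,4,5,6,7,8} 6
  7 to go: {2,3,4,5,6,7,8} 6
  if 0:s drops first: 6 orders
  if 1:p drops first: 6 orders
heap linearizations: 12

12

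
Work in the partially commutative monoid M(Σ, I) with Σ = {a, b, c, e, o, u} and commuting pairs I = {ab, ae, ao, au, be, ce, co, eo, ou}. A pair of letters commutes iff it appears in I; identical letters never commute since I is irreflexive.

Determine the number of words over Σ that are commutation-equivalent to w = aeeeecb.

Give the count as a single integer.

#0=a has no predecessor
#1=e has no predecessor
#2=e depends on [1:e]
#3=e depends on [2:e]
#4=e depends on [3:e]
#5=c depends on [0:a]
#6=b depends on [5:c]
sources: [0:a, 1:e]
N(rest) = Σ N(rest − s) over sources s of rest; N(one piece) = 1:
  size 1 → [4]=1  [6]=1
  size 2 → [3,4]=1  [4,6]=2  [5,6]=1
  size 3 → [0,5,6]=1  [2,3,4]=1  [3,4,6]=3  [4,5,6]=3
  size 4 → [0,4,5,6]=4  [1,2,3,4]=1  [2,3,4,6]=4  [3,4,5,6]=6
  size 5 → [0,3,4,5,6]=10  [1,2,3,4,6]=5  [2,3,4,5,6]=10
  first=0(a) contributes 15
  first=1(e) contributes 20
|[w]| = 35

35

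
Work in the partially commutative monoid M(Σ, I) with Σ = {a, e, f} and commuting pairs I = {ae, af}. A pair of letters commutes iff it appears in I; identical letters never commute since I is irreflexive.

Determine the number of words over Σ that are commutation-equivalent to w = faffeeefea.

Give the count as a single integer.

piece 0:f — minimal
piece 1:a — minimal
piece 2:f rests on {0:f}
piece 3:f rests on {2:f}
piece 4:e rests on {3:f}
piece 5:e rests on {4:e}
piece 6:e rests on {5:e}
piece 7:f rests on {6:e}
piece 8:e rests on {7:f}
piece 9:a rests on {1:a}
minimal pieces: {0:f, 1:a}
ways to finish when only these pieces remain (= sum over removing one remaining piece with nothing left below it):
  1 left: {8}→1  {9}→1
  2 left: {1,9}→1  {7,8}→1  {8,9}→2
  3 left: {1,8,9}→3  {6,7,8}→1  {7,8,9}→3
  4 left: {1,7,8,9}→6  {5,6,7,8}→1  {6,7,8,9}→4
  5 left: {1,6,7,8,9}→10  {4,5,6,7,8}→1  {5,6,7,8,9}→5
  6 left: {1,5,6,7,8,9}→15  {3,4,5,6,7,8}→1  {4,5,6,7,8,9}→6
  7 left: {1,4,5,6,7,8,9}→21  {2,3,4,5,6,7,8}→1  {3,4,5,6,7,8,9}→7
  8 left: {0,2,3,4,5,6,7,8}→1  {1,3,4,5,6,7,8,9}→28  {2,3,4,5,6,7,8,9}→8
  placing 0:f first → 36 extensions
  placing 1:a first → 9 extensions
total linear extensions = 45

45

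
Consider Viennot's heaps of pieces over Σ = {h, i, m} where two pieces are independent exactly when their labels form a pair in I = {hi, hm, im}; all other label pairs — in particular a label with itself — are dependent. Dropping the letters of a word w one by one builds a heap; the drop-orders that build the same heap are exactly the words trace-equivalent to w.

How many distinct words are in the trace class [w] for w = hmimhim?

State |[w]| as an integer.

210

piece 0:h — minimal
piece 1:m — minimal
piece 2:i — minimal
piece 3:m rests on {1:m}
piece 4:h rests on {0:h}
piece 5:i rests on {2:i}
piece 6:m rests on {3:m}
minimal pieces: {0:h, 1:m, 2:i}
ways to finish when only these pieces remain (= sum over removing one remaining piece with nothing left below it):
  1 left: {4}→1  {5}→1  {6}→1
  2 left: {0,4}→1  {2,5}→1  {3,6}→1  {4,5}→2  {4,6}→2  {5,6}→2
  3 left: {0,4,5}→3  {0,4,6}→3  {1,3,6}→1  {2,4,5}→3  {2,5,6}→3  {3,4,6}→3  {3,5,6}→3  {4,5,6}→6
  4 left: {0,2,4,5}→6  {0,3,4,6}→6  {0,4,5,6}→12  {1,3,4,6}→4  {1,3,5,6}→4  {2,3,5,6}→6  {2,4,5,6}→12  {3,4,5,6}→12
  5 left: {0,1,3,4,6}→10  {0,2,4,5,6}→30  {0,3,4,5,6}→30  {1,2,3,5,6}→10  {1,3,4,5,6}→20  {2,3,4,5,6}→30
  placing 0:h first → 60 extensions
  placing 1:m first → 90 extensions
  placing 2:i first → 60 extensions
total linear extensions = 210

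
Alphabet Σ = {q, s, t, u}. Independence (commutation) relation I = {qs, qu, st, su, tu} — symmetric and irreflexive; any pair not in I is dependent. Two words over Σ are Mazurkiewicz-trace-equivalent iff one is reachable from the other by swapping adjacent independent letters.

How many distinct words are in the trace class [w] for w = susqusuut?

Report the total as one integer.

1260

piece 0:s — minimal
piece 1:u — minimal
piece 2:s rests on {0:s}
piece 3:q — minimal
piece 4:u rests on {1:u}
piece 5:s rests on {2:s}
piece 6:u rests on {4:u}
piece 7:u rests on {6:u}
piece 8:t rests on {3:q}
minimal pieces: {0:s, 1:u, 3:q}
ways to finish when only these pieces remain (= sum over removing one remaining piece with nothing left below it):
  1 left: {5}→1  {7}→1  {8}→1
  2 left: {2,5}→1  {3,8}→1  {5,7}→2  {5,8}→2  {6,7}→1  {7,8}→2
  3 left: {0,2,5}→1  {2,5,7}→3  {2,5,8}→3  {3,5,8}→3  {3,7,8}→3  {4,6,7}→1  {5,6,7}→3  {5,7,8}→6  {6,7,8}→3
  4 left: {0,2,5,7}→4  {0,2,5,8}→4  {1,4,6,7}→1  {2,3,5,8}→6  {2,5,6,7}→6  {2,5,7,8}→12  {3,5,7,8}→12  {3,6,7,8}→6  {4,5,6,7}→4  {4,6,7,8}→4  {5,6,7,8}→12
  5 left: {0,2,3,5,8}→10  {0,2,5,6,7}→10  {0,2,5,7,8}→20  {1,4,5,6,7}→5  {1,4,6,7,8}→5  {2,3,5,7,8}→30  {2,4,5,6,7}→10  {2,5,6,7,8}→30  {3,4,6,7,8}→10  {3,5,6,7,8}→30  {4,5,6,7,8}→20
  6 left: {0,2,3,5,7,8}→60  {0,2,4,5,6,7}→20  {0,2,5,6,7,8}→60  {1,2,4,5,6,7}→15  {1,3,4,6,7,8}→15  {1,4,5,6,7,8}→30  {2,3,5,6,7,8}→90  {2,4,5,6,7,8}→60  {3,4,5,6,7,8}→60
  7 left: {0,1,2,4,5,6,7}→35  {0,2,3,5,6,7,8}→210  {0,2,4,5,6,7,8}→140  {1,2,4,5,6,7,8}→105  {1,3,4,5,6,7,8}→105  {2,3,4,5,6,7,8}→210
  placing 0:s first → 420 extensions
  placing 1:u first → 560 extensions
  placing 3:q first → 280 extensions
total linear extensions = 1260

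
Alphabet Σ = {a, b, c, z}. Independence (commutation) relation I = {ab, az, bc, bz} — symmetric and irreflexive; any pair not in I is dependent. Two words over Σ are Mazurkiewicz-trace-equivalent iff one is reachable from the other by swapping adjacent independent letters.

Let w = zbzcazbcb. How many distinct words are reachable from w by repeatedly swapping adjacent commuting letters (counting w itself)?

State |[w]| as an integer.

drop 0:z onto floor
drop 1:b onto floor
drop 2:z onto {0:z}
drop 3:c onto {2:z}
drop 4:a onto {3:c}
drop 5:z onto {3:c}
drop 6:b onto {1:b}
drop 7:c onto {4:a, 5:z}
drop 8:b onto {6:b}
ground layer = {0:z, 1:b}
drop-orders for the pieces not yet dropped (sum over which currently-grounded one goes next):
  1 to go: {7} 1  {8} 1
  2 to go: {4,7} 1  {5,7} 1  {6,8} 1  {7,8} 2
  3 to go: {1,6,8} 1  {4,5,7} 2  {4,7,8} 3  {5,7,8} 3  {6,7,8} 3
  4 to go: {1,6,7,8} 4  {3,4,5,7} 2  {4,5,7,8} 8  {4,6,7,8} 6  {5,6,7,8} 6
  5 to go: {1,4,6,7,8} 10  {1,5,6,7,8} 10  {2,3,4,5,7} 2  {3,4,5,7,8} 10  {4,5,6,7,8} 20
  6 to go: {0,2,3,4,5,7} 2  {1,4,5,6,7,8} 40  {2,3,4,5,7,8} 12  {3,4,5,6,7,8} 30
  7 to go: {0,2,3,4,5,7,8} 14  {1,3,4,5,6,7,8} 70  {2,3,4,5,6,7,8} 42
  if 0:z drops first: 112 orders
  if 1:b drops first: 56 orders
heap linearizations: 168

168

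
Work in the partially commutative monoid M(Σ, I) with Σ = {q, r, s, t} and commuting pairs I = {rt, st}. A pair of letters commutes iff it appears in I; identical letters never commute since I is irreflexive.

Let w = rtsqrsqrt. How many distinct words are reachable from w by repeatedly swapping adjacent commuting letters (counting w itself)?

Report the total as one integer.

#0=r has no predecessor
#1=t has no predecessor
#2=s depends on [0:r]
#3=q depends on [1:t, 2:s]
#4=r depends on [3:q]
#5=s depends on [4:r]
#6=q depends on [5:s]
#7=r depends on [6:q]
#8=t depends on [6:q]
sources: [0:r, 1:t]
N(rest) = Σ N(rest − s) over sources s of rest; N(one piece) = 1:
  size 1 → [7]=1  [8]=1
  size 2 → [7,8]=2
  size 3 → [6,7,8]=2
  size 4 → [5,6,7,8]=2
  size 5 → [4,5,6,7,8]=2
  size 6 → [3,4,5,6,7,8]=2
  size 7 → [1,3,4,5,6,7,8]=2  [2,3,4,5,6,7,8]=2
  first=0(r) contributes 4
  first=1(t) contributes 2
|[w]| = 6

6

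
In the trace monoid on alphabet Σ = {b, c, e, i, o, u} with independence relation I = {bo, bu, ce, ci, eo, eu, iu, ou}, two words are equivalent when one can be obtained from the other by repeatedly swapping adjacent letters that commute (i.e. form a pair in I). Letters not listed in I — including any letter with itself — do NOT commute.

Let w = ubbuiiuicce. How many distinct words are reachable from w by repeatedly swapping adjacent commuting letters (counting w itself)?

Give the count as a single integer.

431

0(u) covers ∅
1(b) covers ∅
2(b) covers 1:b
3(u) covers 0:u
4(i) covers 2:b
5(i) covers 4:i
6(u) covers 3:u
7(i) covers 5:i
8(c) covers 2:b, 6:u
9(c) covers 8:c
10(e) covers 7:i
floor of heap: 0:u, 1:b
completions by unplaced set U, small U first (add the entries for U minus each lowest piece of U):
  |U|=1: {9}:1  {10}:1
  |U|=2: {7,10}:1  {8,9}:1  {9,10}:2
  |U|=3: {5,7,10}:1  {6,8,9}:1  {7,9,10}:3  {8,9,10}:3
  |U|=4: {3,6,8,9}:1  {4,5,7,10}:1  {5,7,9,10}:4  {6,8,9,10}:4  {7,8,9,10}:6
  |U|=5: {0,3,6,8,9}:1  {3,6,8,9,10}:5  {4,5,7,9,10}:5  {5,7,8,9,10}:10  {6,7,8,9,10}:10
  |U|=6: {0,3,6,8,9,10}:6  {3,6,7,8,9,10}:15  {4,5,7,8,9,10}:15  {5,6,7,8,9,10}:20
  |U|=7: {0,3,6,7,8,9,10}:21  {2,4,5,7,8,9,10}:15  {3,5,6,7,8,9,10}:35  {4,5,6,7,8,9,10}:35
  |U|=8: {0,3,5,6,7,8,9,10}:56  {1,2,4,5,7,8,9,10}:15  {2,4,5,6,7,8,9,10}:50  {3,4,5,6,7,8,9,10}:70
  |U|=9: {0,3,4,5,6,7,8,9,10}:126  {1,2,4,5,6,7,8,9,10}:65  {2,3,4,5,6,7,8,9,10}:120
  start at 0(u): 185
  start at 1(b): 246
sum over floor = 431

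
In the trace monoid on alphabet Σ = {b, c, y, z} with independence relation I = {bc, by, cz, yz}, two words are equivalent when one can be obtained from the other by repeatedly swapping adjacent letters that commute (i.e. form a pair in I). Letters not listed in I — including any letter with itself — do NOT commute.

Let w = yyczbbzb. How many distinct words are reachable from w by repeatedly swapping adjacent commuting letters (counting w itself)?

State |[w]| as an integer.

56

#0=y has no predecessor
#1=y depends on [0:y]
#2=c depends on [1:y]
#3=z has no predecessor
#4=b depends on [3:z]
#5=b depends on [4:b]
#6=z depends on [5:b]
#7=b depends on [6:z]
sources: [0:y, 3:z]
N(rest) = Σ N(rest − s) over sources s of rest; N(one piece) = 1:
  size 1 → [2]=1  [7]=1
  size 2 → [1,2]=1  [2,7]=2  [6,7]=1
  size 3 → [0,1,2]=1  [1,2,7]=3  [2,6,7]=3  [5,6,7]=1
  size 4 → [0,1,2,7]=4  [1,2,6,7]=6  [2,5,6,7]=4  [4,5,6,7]=1
  size 5 → [0,1,2,6,7]=10  [1,2,5,6,7]=10  [2,4,5,6,7]=5  [3,4,5,6,7]=1
  size 6 → [0,1,2,5,6,7]=20  [1,2,4,5,6,7]=15  [2,3,4,5,6,7]=6
  first=0(y) contributes 21
  first=3(z) contributes 35
|[w]| = 56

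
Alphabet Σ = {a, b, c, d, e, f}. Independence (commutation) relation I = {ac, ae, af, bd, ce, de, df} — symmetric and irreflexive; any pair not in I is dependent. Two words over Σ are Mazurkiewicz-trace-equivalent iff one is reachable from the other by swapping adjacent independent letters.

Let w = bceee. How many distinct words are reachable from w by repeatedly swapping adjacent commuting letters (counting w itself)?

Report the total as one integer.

drop 0:b onto floor
drop 1:c onto {0:b}
drop 2:e onto {0:b}
drop 3:e onto {2:e}
drop 4:e onto {3:e}
ground layer = {0:b}
drop-orders for the pieces not yet dropped (sum over which currently-grounded one goes next):
  1 to go: {1} 1  {4} 1
  2 to go: {1,4} 2  {3,4} 1
  3 to go: {1,3,4} 3  {2,3,4} 1
  if 0:b drops first: 4 orders

4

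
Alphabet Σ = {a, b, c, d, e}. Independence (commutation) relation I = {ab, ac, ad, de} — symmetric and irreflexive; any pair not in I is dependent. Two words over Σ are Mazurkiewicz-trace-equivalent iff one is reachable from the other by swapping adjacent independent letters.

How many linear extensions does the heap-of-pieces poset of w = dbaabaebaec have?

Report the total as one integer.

40

piece 0:d — minimal
piece 1:b rests on {0:d}
piece 2:a — minimal
piece 3:a rests on {2:a}
piece 4:b rests on {1:b}
piece 5:a rests on {3:a}
piece 6:e rests on {4:b, 5:a}
piece 7:b rests on {6:e}
piece 8:a rests on {6:e}
piece 9:e rests on {7:b, 8:a}
piece 10:c rests on {9:e}
minimal pieces: {0:d, 2:a}
ways to finish when only these pieces remain (= sum over removing one remaining piece with nothing left below it):
  1 left: {10}→1
  2 left: {9,10}→1
  3 left: {7,9,10}→1  {8,9,10}→1
  4 left: {7,8,9,10}→2
  5 left: {6,7,8,9,10}→2
  6 left: {4,6,7,8,9,10}→2  {5,6,7,8,9,10}→2
  7 left: {1,4,6,7,8,9,10}→2  {3,5,6,7,8,9,10}→2  {4,5,6,7,8,9,10}→4
  8 left: {0,1,4,6,7,8,9,10}→2  {1,4,5,6,7,8,9,10}→6  {2,3,5,6,7,8,9,10}→2  {3,4,5,6,7,8,9,10}→6
  9 left: {0,1,4,5,6,7,8,9,10}→8  {1,3,4,5,6,7,8,9,10}→12  {2,3,4,5,6,7,8,9,10}→8
  placing 0:d first → 20 extensions
  placing 2:a first → 20 extensions
total linear extensions = 40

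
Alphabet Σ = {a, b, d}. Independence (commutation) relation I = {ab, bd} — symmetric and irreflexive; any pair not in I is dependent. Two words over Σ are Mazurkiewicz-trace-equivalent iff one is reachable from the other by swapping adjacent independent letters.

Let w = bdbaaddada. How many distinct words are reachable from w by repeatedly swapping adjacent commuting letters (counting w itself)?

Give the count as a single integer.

45

piece 0:b — minimal
piece 1:d — minimal
piece 2:b rests on {0:b}
piece 3:a rests on {1:d}
piece 4:a rests on {3:a}
piece 5:d rests on {4:a}
piece 6:d rests on {5:d}
piece 7:a rests on {6:d}
piece 8:d rests on {7:a}
piece 9:a rests on {8:d}
minimal pieces: {0:b, 1:d}
ways to finish when only these pieces remain (= sum over removing one remaining piece with nothing left below it):
  1 left: {2}→1  {9}→1
  2 left: {0,2}→1  {2,9}→2  {8,9}→1
  3 left: {0,2,9}→3  {2,8,9}→3  {7,8,9}→1
  4 left: {0,2,8,9}→6  {2,7,8,9}→4  {6,7,8,9}→1
  5 left: {0,2,7,8,9}→10  {2,6,7,8,9}→5  {5,6,7,8,9}→1
  6 left: {0,2,6,7,8,9}→15  {2,5,6,7,8,9}→6  {4,5,6,7,8,9}→1
  7 left: {0,2,5,6,7,8,9}→21  {2,4,5,6,7,8,9}→7  {3,4,5,6,7,8,9}→1
  8 left: {0,2,4,5,6,7,8,9}→28  {1,3,4,5,6,7,8,9}→1  {2,3,4,5,6,7,8,9}→8
  placing 0:b first → 9 extensions
  placing 1:d first → 36 extensions
total linear extensions = 45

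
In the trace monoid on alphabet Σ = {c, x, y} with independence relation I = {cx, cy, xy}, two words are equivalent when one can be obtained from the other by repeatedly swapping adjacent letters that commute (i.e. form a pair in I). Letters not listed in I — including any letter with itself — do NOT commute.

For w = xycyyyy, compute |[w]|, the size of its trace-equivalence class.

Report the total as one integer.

drop 0:x onto floor
drop 1:y onto floor
drop 2:c onto floor
drop 3:y onto {1:y}
drop 4:y onto {3:y}
drop 5:y onto {4:y}
drop 6:y onto {5:y}
ground layer = {0:x, 1:y, 2:c}
drop-orders for the pieces not yet dropped (sum over which currently-grounded one goes next):
  1 to go: {0} 1  {2} 1  {6} 1
  2 to go: {0,2} 2  {0,6} 2  {2,6} 2  {5,6} 1
  3 to go: {0,2,6} 6  {0,5,6} 3  {2,5,6} 3  {4,5,6} 1
  4 to go: {0,2,5,6} 12  {0,4,5,6} 4  {2,4,5,6} 4  {3,4,5,6} 1
  5 to go: {0,2,4,5,6} 20  {0,3,4,5,6} 5  {1,3,4,5,6} 1  {2,3,4,5,6} 5
  if 0:x drops first: 6 orders
  if 1:y drops first: 30 orders
  if 2:c drops first: 6 orders
heap linearizations: 42

42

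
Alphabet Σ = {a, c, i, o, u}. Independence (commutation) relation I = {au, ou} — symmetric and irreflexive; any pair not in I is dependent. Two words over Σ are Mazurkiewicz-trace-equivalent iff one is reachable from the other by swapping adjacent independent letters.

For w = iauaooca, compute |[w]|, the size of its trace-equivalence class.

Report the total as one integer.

5

piece 0:i — minimal
piece 1:a rests on {0:i}
piece 2:u rests on {0:i}
piece 3:a rests on {1:a}
piece 4:o rests on {3:a}
piece 5:o rests on {4:o}
piece 6:c rests on {2:u, 5:o}
piece 7:a rests on {6:c}
minimal pieces: {0:i}
ways to finish when only these pieces remain (= sum over removing one remaining piece with nothing left below it):
  1 left: {7}→1
  2 left: {6,7}→1
  3 left: {2,6,7}→1  {5,6,7}→1
  4 left: {2,5,6,7}→2  {4,5,6,7}→1
  5 left: {2,4,5,6,7}→3  {3,4,5,6,7}→1
  6 left: {1,3,4,5,6,7}→1  {2,3,4,5,6,7}→4
  placing 0:i first → 5 extensions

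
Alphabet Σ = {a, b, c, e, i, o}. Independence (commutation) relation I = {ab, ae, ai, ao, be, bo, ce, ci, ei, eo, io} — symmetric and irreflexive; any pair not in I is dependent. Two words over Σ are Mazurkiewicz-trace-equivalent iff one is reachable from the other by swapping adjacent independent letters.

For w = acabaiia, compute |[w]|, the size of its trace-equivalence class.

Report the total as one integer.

20

0(a) covers ∅
1(c) covers 0:a
2(a) covers 1:c
3(b) covers 1:c
4(a) covers 2:a
5(i) covers 3:b
6(i) covers 5:i
7(a) covers 4:a
floor of heap: 0:a
completions by unplaced set U, small U first (add the entries for U minus each lowest piece of U):
  |U|=1: {6}:1  {7}:1
  |U|=2: {4,7}:1  {5,6}:1  {6,7}:2
  |U|=3: {2,4,7}:1  {3,5,6}:1  {4,6,7}:3  {5,6,7}:3
  |U|=4: {2,4,6,7}:4  {3,5,6,7}:4  {4,5,6,7}:6
  |U|=5: {2,4,5,6,7}:10  {3,4,5,6,7}:10
  |U|=6: {2,3,4,5,6,7}:20
  start at 0(a): 20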